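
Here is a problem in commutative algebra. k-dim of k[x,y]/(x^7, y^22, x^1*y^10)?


k[x,y]/I, I = (x^7, y^22, x^1*y^10)
Rect: 7x22=154. Corner: (7-1)x(22-10)=72.
dim = 154-72 = 82


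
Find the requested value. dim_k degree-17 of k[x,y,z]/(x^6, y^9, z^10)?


Need i<6, j<9, k<10 with i+j+k=17.
For each i, j ranges over max(0,17-i-9)..min(8,17-i):
  i=0: j in [8,8] -> 1
  i=1: j in [7,8] -> 2
  i=2: j in [6,8] -> 3
  i=3: j in [5,8] -> 4
  i=4: j in [4,8] -> 5
  i=5: j in [3,8] -> 6
H(17) = 1+2+3+4+5+6 = 21


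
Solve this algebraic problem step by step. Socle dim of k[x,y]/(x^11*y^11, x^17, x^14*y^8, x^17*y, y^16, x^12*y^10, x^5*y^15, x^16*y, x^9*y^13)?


Socle = ann(m) = span of standard monomials u with x*u, y*u in I (staircase corners).
Redundant generators: x^17*y
Minimal generators: x^17, x^16*y, x^14*y^8, x^12*y^10, x^11*y^11, x^9*y^13, x^5*y^15, y^16
Corners: x^4y^15, x^8y^14, x^10y^12, x^11y^10, x^13y^9, x^15y^7, x^16
Socle dim=7


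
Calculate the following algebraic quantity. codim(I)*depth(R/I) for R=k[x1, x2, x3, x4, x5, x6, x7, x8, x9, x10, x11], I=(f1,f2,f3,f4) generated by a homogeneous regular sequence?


codim=4, depth=dim(R/I)=11-4=7
Product=4*7=28


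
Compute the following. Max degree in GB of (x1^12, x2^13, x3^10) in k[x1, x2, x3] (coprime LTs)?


Pure powers, coprime LTs => already GB.
Degrees: 12, 13, 10
Max=13


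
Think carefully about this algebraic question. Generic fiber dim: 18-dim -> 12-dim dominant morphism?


dim(fiber)=dim(X)-dim(Y)=18-12=6


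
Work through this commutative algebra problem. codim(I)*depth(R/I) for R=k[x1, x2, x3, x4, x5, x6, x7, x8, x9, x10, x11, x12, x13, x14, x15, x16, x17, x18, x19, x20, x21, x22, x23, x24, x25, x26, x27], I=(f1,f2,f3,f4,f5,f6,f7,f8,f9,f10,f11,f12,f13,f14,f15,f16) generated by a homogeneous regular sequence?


codim=16, depth=dim(R/I)=27-16=11
Product=16*11=176


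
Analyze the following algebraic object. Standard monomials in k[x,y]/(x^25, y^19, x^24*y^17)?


k[x,y]/I, I = (x^25, y^19, x^24*y^17)
Rect: 25x19=475. Corner: (25-24)x(19-17)=2.
dim = 475-2 = 473


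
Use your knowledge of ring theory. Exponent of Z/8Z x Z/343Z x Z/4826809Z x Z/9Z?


Exponent = lcm of the cyclic orders; pairwise coprime => product.
2^3*7^3*13^6*3^2=8*343*4826809*9=119202875064


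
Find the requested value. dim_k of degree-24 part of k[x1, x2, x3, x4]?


C(d+n-1,n-1)=C(27,3)=2925


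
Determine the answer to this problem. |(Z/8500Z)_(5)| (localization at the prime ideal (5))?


5-primary part: 8500=5^3*68
Size=5^3=125


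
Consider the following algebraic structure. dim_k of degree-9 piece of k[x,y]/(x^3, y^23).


k[x,y], I = (x^3, y^23), d = 9
Need i < 3 and d-i < 23.
Range: 0 <= i <= 2.
H(9) = 3


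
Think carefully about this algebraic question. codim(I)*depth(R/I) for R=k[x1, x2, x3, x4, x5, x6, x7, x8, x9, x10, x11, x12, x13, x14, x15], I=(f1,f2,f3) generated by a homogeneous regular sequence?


codim=3, depth=dim(R/I)=15-3=12
Product=3*12=36


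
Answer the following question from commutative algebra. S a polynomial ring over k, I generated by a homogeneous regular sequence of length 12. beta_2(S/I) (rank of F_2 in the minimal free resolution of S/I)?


Regular sequence => Koszul complex is the minimal free resolution.
Syz_1 minimally generated by Koszul relations f_i*e_j - f_j*e_i (i<j): mu(Syz_1) = beta_2 = C(m,2) = m(m-1)/2
m=12
12*11/2 = 66


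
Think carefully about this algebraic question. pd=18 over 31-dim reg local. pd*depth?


pd+depth=31
depth=31-18=13
pd*depth=18*13=234


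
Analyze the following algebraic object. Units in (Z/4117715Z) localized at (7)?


Local ring = Z/823543Z.
phi(823543) = 7^6*(7-1) = 705894


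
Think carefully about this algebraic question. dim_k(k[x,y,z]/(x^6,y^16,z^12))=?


Basis: x^iy^jz^k, i<6,j<16,k<12
6*16*12=1152


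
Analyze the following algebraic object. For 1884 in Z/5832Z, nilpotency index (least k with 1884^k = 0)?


1884^k mod 5832:
k=1: 1884
k=2: 3600
k=3: 5616
k=4: 1296
k=5: 3888
k=6: 0
First zero at k = 6


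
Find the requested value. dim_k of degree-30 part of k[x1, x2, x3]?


C(d+n-1,n-1)=C(32,2)=496


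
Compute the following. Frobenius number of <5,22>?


gcd(5,22)=1 => F=ab-a-b=5*22-5-22=110-27=83


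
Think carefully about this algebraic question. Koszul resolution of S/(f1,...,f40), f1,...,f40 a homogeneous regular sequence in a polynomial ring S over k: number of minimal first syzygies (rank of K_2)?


Regular sequence => Koszul complex is the minimal free resolution.
Syz_1 minimally generated by Koszul relations f_i*e_j - f_j*e_i (i<j): mu(Syz_1) = beta_2 = C(m,2) = m(m-1)/2
m=40
40*39/2 = 780


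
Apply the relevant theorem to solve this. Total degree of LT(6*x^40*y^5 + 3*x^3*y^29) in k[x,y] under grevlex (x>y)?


LT: 6*x^40*y^5
deg_x=40, deg_y=5
Total=40+5=45


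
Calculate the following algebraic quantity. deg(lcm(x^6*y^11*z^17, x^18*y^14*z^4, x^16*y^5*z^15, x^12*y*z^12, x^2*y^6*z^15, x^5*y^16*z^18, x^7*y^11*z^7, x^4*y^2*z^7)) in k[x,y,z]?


lcm = componentwise max:
x: max(6,18,16,12,2,5,7,4)=18
y: max(11,14,5,1,6,16,11,2)=16
z: max(17,4,15,12,15,18,7,7)=18
Total=18+16+18=52


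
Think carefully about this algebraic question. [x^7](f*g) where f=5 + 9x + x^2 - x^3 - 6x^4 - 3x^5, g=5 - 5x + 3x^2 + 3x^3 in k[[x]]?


[x^7] = sum a_i*b_j, i+j=7
  -6*3=-18
  -3*3=-9
Sum=-27


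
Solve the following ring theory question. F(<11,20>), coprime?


gcd(11,20)=1 => F=ab-a-b=11*20-11-20=220-31=189


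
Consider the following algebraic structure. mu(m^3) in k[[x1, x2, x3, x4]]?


C(n+d-1,d)=C(6,3)=20


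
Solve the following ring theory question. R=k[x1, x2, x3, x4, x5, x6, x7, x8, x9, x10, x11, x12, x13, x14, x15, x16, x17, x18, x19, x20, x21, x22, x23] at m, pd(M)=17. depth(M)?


pd+depth=depth(R)=23
depth=23-17=6


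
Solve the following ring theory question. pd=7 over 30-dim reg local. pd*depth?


pd+depth=30
depth=30-7=23
pd*depth=7*23=161


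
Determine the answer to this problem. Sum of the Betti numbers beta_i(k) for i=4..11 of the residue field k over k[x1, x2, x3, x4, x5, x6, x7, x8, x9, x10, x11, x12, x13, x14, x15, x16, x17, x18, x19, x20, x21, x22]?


Koszul resolution: beta_i(k)=C(n,i), n=22
C(22,4)=7315, C(22,5)=26334, C(22,6)=74613, C(22,7)=170544, C(22,8)=319770, C(22,9)=497420, C(22,10)=646646, C(22,11)=705432
Sum=2448074


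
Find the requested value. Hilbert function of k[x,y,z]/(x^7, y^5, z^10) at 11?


Need i<7, j<5, k<10 with i+j+k=11.
For each i, j ranges over max(0,11-i-9)..min(4,11-i):
  i=0: j in [2,4] -> 3
  i=1: j in [1,4] -> 4
  i=2: j in [0,4] -> 5
  i=3: j in [0,4] -> 5
  i=4: j in [0,4] -> 5
  i=5: j in [0,4] -> 5
  i=6: j in [0,4] -> 5
H(11) = 3+4+5+5+5+5+5 = 32


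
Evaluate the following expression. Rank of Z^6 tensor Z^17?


rank(M(x)N) = rank(M)*rank(N)
6*17 = 102


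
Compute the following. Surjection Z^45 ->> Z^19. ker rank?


rank(ker) = 45-19 = 26


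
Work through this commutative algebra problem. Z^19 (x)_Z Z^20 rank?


rank(M(x)N) = rank(M)*rank(N)
19*20 = 380


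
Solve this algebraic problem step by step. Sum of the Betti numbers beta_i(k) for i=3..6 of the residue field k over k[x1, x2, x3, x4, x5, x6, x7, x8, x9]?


Koszul resolution: beta_i(k)=C(n,i), n=9
C(9,3)=84, C(9,4)=126, C(9,5)=126, C(9,6)=84
Sum=420


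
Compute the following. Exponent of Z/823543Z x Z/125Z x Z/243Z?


Exponent = lcm of the cyclic orders; pairwise coprime => product.
7^7*5^3*3^5=823543*125*243=25015118625


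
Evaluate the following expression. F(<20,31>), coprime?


gcd(20,31)=1 => F=ab-a-b=20*31-20-31=620-51=569


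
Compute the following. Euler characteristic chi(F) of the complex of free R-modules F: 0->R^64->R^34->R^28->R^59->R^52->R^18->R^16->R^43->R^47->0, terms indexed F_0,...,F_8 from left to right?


chi = sum (-1)^i * rank:
(-1)^0*64=64
(-1)^1*34=-34
(-1)^2*28=28
(-1)^3*59=-59
(-1)^4*52=52
(-1)^5*18=-18
(-1)^6*16=16
(-1)^7*43=-43
(-1)^8*47=47
chi=53


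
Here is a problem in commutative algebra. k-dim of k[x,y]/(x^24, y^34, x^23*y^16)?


k[x,y]/I, I = (x^24, y^34, x^23*y^16)
Rect: 24x34=816. Corner: (24-23)x(34-16)=18.
dim = 816-18 = 798


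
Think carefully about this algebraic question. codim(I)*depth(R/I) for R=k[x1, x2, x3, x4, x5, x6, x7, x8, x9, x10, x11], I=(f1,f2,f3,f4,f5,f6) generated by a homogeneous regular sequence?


codim=6, depth=dim(R/I)=11-6=5
Product=6*5=30


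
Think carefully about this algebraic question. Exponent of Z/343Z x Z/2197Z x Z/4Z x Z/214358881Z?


Exponent = lcm of the cyclic orders; pairwise coprime => product.
7^3*13^3*2^2*11^8=343*2197*4*214358881=646138545256204


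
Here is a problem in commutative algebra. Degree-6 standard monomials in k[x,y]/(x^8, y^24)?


k[x,y], I = (x^8, y^24), d = 6
Need i < 8 and d-i < 24.
Range: 0 <= i <= 6.
H(6) = 7


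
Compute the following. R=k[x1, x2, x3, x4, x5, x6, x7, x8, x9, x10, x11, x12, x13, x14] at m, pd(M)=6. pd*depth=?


pd+depth=14
depth=14-6=8
pd*depth=6*8=48


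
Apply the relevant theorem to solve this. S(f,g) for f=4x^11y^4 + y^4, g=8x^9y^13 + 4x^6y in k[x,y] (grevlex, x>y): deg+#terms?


LT(f)=4x^11y^4, LT(g)=8x^9y^13
lcm(LM)=x^11y^13
S(f,g) (scaled by 32 to clear denominators) = 8y^9*f - 4x^2*g = 8y^13 - 16x^8y
2 terms, deg 13.
13+2=15


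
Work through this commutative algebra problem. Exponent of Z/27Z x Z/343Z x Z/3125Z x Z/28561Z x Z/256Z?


Exponent = lcm of the cyclic orders; pairwise coprime => product.
3^3*7^3*5^5*13^4*2^8=27*343*3125*28561*256=211602736800000


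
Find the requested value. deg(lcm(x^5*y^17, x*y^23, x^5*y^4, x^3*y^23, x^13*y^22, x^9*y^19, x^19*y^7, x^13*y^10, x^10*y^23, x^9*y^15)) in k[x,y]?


lcm = componentwise max:
x: max(5,1,5,3,13,9,19,13,10,9)=19
y: max(17,23,4,23,22,19,7,10,23,15)=23
Total=19+23=42


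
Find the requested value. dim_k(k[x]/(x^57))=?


Basis: 1,x,...,x^56
dim=57


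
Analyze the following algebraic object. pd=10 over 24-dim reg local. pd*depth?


pd+depth=24
depth=24-10=14
pd*depth=10*14=140


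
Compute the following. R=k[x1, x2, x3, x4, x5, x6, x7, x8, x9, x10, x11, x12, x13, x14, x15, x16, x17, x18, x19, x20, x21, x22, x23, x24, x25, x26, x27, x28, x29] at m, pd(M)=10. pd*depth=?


pd+depth=29
depth=29-10=19
pd*depth=10*19=190


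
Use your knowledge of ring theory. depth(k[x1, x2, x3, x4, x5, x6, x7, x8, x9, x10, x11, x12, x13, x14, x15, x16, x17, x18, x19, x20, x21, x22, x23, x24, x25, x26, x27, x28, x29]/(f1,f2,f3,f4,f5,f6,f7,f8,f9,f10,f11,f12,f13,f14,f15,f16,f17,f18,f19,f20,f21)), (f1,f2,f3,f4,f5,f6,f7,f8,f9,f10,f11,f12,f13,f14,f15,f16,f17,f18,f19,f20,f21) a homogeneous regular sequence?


depth(R)=29
depth(R/I)=29-21=8


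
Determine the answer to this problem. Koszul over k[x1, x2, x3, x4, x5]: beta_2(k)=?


C(n,i)=C(5,2)=10


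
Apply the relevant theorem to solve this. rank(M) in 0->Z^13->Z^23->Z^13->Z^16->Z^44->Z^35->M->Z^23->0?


Alt sum=0:
(-1)^0*13 + (-1)^1*23 + (-1)^2*13 + (-1)^3*16 + (-1)^4*44 + (-1)^5*35 + (-1)^6*? + (-1)^7*23=0
rank(M)=27


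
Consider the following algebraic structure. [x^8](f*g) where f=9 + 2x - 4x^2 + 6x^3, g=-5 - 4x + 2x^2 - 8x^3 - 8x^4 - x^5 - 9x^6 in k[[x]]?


[x^8] = sum a_i*b_j, i+j=8
  -4*-9=36
  6*-1=-6
Sum=30


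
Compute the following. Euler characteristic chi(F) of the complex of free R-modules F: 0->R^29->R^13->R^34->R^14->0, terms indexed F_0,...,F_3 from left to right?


chi = sum (-1)^i * rank:
(-1)^0*29=29
(-1)^1*13=-13
(-1)^2*34=34
(-1)^3*14=-14
chi=36


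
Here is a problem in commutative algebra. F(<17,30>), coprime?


gcd(17,30)=1 => F=ab-a-b=17*30-17-30=510-47=463


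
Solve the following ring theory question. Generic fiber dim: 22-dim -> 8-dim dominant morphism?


dim(fiber)=dim(X)-dim(Y)=22-8=14


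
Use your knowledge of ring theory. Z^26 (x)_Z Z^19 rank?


rank(M(x)N) = rank(M)*rank(N)
26*19 = 494


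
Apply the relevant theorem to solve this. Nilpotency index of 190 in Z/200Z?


190^k mod 200:
k=1: 190
k=2: 100
k=3: 0
First zero at k = 3


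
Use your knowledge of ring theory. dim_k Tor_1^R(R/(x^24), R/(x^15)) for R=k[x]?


Tor_1(R/I,R/J)=(I cap J)/IJ=(x^24)/(x^39)
dim=39-24=min(24,15)=15


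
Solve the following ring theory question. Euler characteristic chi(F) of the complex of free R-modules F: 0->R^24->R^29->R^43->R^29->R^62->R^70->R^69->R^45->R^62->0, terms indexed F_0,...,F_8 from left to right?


chi = sum (-1)^i * rank:
(-1)^0*24=24
(-1)^1*29=-29
(-1)^2*43=43
(-1)^3*29=-29
(-1)^4*62=62
(-1)^5*70=-70
(-1)^6*69=69
(-1)^7*45=-45
(-1)^8*62=62
chi=87


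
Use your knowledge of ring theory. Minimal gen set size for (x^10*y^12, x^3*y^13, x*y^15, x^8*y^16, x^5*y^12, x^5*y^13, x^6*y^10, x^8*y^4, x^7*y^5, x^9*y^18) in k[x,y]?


Remove redundant (divisible by others).
x^8*y^16 redundant.
x^9*y^18 redundant.
x^5*y^13 redundant.
x^10*y^12 redundant.
Min: x^8*y^4, x^7*y^5, x^6*y^10, x^5*y^12, x^3*y^13, x*y^15
Count=6


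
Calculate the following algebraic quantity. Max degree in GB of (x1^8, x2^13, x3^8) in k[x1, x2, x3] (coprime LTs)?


Pure powers, coprime LTs => already GB.
Degrees: 8, 13, 8
Max=13


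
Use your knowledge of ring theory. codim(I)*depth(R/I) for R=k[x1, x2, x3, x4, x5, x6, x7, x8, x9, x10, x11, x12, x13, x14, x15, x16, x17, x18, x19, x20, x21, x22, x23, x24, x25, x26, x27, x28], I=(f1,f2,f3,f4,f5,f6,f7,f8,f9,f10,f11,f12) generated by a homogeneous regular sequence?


codim=12, depth=dim(R/I)=28-12=16
Product=12*16=192


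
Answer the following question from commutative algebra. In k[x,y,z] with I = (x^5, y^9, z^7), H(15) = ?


Need i<5, j<9, k<7 with i+j+k=15.
For each i, j ranges over max(0,15-i-6)..min(8,15-i):
  i=0: j in [9,8] -> 0
  i=1: j in [8,8] -> 1
  i=2: j in [7,8] -> 2
  i=3: j in [6,8] -> 3
  i=4: j in [5,8] -> 4
H(15) = 0+1+2+3+4 = 10


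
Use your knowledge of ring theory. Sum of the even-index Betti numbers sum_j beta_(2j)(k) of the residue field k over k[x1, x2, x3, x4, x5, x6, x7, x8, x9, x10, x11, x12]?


Koszul resolution: beta_i(k)=C(n,i), n=12
sum_even C(12,i) = 2^(n-1) = 2^11 = 2048


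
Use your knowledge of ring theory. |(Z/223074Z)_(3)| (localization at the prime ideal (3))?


3-primary part: 223074=3^8*34
Size=3^8=6561


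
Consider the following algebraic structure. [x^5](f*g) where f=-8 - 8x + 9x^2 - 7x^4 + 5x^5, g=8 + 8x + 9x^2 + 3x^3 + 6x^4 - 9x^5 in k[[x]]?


[x^5] = sum a_i*b_j, i+j=5
  -8*-9=72
  -8*6=-48
  9*3=27
  -7*8=-56
  5*8=40
Sum=35


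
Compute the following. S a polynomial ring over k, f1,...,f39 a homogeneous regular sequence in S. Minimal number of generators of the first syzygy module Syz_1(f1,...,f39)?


Regular sequence => Koszul complex is the minimal free resolution.
Syz_1 minimally generated by Koszul relations f_i*e_j - f_j*e_i (i<j): mu(Syz_1) = beta_2 = C(m,2) = m(m-1)/2
m=39
39*38/2 = 741


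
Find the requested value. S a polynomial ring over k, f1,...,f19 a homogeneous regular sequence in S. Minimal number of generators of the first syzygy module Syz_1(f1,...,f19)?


Regular sequence => Koszul complex is the minimal free resolution.
Syz_1 minimally generated by Koszul relations f_i*e_j - f_j*e_i (i<j): mu(Syz_1) = beta_2 = C(m,2) = m(m-1)/2
m=19
19*18/2 = 171


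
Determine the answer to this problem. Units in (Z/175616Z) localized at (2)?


Local ring = Z/512Z.
phi(512) = 2^8*(2-1) = 256


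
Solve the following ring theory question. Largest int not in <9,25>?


gcd(9,25)=1 => F=ab-a-b=9*25-9-25=225-34=191


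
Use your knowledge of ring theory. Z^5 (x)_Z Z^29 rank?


rank(M(x)N) = rank(M)*rank(N)
5*29 = 145


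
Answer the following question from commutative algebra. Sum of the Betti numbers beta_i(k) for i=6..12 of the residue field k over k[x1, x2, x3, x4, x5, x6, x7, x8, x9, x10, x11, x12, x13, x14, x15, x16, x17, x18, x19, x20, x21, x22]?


Koszul resolution: beta_i(k)=C(n,i), n=22
C(22,6)=74613, C(22,7)=170544, C(22,8)=319770, C(22,9)=497420, C(22,10)=646646, C(22,11)=705432, C(22,12)=646646
Sum=3061071


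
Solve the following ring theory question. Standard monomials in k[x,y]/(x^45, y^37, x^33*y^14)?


k[x,y]/I, I = (x^45, y^37, x^33*y^14)
Rect: 45x37=1665. Corner: (45-33)x(37-14)=276.
dim = 1665-276 = 1389


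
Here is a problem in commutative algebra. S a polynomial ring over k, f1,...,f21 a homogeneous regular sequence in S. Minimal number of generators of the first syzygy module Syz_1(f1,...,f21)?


Regular sequence => Koszul complex is the minimal free resolution.
Syz_1 minimally generated by Koszul relations f_i*e_j - f_j*e_i (i<j): mu(Syz_1) = beta_2 = C(m,2) = m(m-1)/2
m=21
21*20/2 = 210


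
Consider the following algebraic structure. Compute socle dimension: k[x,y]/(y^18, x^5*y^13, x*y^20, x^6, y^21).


Socle = ann(m) = span of standard monomials u with x*u, y*u in I (staircase corners).
Redundant generators: x*y^20, y^21
Minimal generators: x^6, x^5*y^13, y^18
Corners: x^4y^17, x^5y^12
Socle dim=2


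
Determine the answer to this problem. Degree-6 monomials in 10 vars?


C(d+n-1,n-1)=C(15,9)=5005


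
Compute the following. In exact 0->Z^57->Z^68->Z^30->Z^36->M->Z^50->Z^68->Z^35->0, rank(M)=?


Alt sum=0:
(-1)^0*57 + (-1)^1*68 + (-1)^2*30 + (-1)^3*36 + (-1)^4*? + (-1)^5*50 + (-1)^6*68 + (-1)^7*35=0
rank(M)=34


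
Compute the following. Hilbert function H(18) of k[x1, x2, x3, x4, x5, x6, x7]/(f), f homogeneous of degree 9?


C(24,6)-C(15,6)=134596-5005=129591


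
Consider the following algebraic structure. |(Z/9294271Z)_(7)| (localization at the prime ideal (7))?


7-primary part: 9294271=7^6*79
Size=7^6=117649


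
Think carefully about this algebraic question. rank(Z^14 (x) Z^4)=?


rank(M(x)N) = rank(M)*rank(N)
14*4 = 56


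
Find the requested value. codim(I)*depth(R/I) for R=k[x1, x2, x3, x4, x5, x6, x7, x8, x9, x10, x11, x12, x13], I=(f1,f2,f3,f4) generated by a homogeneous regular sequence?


codim=4, depth=dim(R/I)=13-4=9
Product=4*9=36


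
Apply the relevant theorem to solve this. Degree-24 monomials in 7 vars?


C(d+n-1,n-1)=C(30,6)=593775


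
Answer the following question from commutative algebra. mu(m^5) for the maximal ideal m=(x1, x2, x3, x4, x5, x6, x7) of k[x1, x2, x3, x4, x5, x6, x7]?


Graded Nakayama: mu(m^d) = dim_k (m^d/m^(d+1)) = #degree-5 monomials in 7 vars
C(n+d-1,d)=C(11,5)=462


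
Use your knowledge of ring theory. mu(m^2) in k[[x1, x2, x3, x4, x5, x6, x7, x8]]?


C(n+d-1,d)=C(9,2)=36


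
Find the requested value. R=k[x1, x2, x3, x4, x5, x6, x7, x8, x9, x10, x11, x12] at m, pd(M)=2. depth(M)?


pd+depth=depth(R)=12
depth=12-2=10


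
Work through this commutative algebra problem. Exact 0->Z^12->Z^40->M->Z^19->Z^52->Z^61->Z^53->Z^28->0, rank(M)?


Alt sum=0:
(-1)^0*12 + (-1)^1*40 + (-1)^2*? + (-1)^3*19 + (-1)^4*52 + (-1)^5*61 + (-1)^6*53 + (-1)^7*28=0
rank(M)=31


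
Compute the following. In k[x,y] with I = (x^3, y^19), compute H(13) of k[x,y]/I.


k[x,y], I = (x^3, y^19), d = 13
Need i < 3 and d-i < 19.
Range: 0 <= i <= 2.
H(13) = 3


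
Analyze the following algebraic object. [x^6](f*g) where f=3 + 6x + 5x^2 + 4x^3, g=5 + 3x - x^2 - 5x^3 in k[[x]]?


[x^6] = sum a_i*b_j, i+j=6
  4*-5=-20
Sum=-20


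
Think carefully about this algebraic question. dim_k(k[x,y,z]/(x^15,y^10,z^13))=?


Basis: x^iy^jz^k, i<15,j<10,k<13
15*10*13=1950


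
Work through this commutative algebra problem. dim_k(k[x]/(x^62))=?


Basis: 1,x,...,x^61
dim=62


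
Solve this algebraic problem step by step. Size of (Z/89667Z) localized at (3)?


3-primary part: 89667=3^7*41
Size=3^7=2187


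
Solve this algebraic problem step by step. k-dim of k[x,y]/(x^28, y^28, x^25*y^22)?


k[x,y]/I, I = (x^28, y^28, x^25*y^22)
Rect: 28x28=784. Corner: (28-25)x(28-22)=18.
dim = 784-18 = 766


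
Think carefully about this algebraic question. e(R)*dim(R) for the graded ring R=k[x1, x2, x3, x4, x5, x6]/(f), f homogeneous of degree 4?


e(R)=deg(f)=4, dim(R)=6-1=5
e*dim=4*5=20


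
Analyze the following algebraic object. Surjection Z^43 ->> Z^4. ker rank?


rank(ker) = 43-4 = 39


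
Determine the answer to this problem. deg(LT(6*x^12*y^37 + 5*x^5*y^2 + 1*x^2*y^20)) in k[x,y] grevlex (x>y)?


LT: 6*x^12*y^37
deg_x=12, deg_y=37
Total=12+37=49


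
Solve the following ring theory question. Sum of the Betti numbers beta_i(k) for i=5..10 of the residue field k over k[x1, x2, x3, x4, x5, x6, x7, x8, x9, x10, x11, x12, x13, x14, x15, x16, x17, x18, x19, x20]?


Koszul resolution: beta_i(k)=C(n,i), n=20
C(20,5)=15504, C(20,6)=38760, C(20,7)=77520, C(20,8)=125970, C(20,9)=167960, C(20,10)=184756
Sum=610470


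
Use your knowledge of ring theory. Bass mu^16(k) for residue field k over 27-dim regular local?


C(n,i)=C(27,16)=13037895


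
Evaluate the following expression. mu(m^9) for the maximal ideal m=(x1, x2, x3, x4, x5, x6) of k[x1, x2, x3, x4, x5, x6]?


Graded Nakayama: mu(m^d) = dim_k (m^d/m^(d+1)) = #degree-9 monomials in 6 vars
C(n+d-1,d)=C(14,9)=2002


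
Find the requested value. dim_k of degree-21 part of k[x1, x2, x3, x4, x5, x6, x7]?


C(d+n-1,n-1)=C(27,6)=296010


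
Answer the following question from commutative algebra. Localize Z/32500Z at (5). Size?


5-primary part: 32500=5^4*52
Size=5^4=625


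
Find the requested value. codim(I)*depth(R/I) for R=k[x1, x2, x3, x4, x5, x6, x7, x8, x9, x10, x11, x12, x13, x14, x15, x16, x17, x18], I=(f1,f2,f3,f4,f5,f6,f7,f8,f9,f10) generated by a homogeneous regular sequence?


codim=10, depth=dim(R/I)=18-10=8
Product=10*8=80


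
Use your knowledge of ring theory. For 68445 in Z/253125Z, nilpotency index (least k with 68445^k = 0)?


68445^k mod 253125:
k=1: 68445
k=2: 133650
k=3: 243000
k=4: 50625
k=5: 0
First zero at k = 5


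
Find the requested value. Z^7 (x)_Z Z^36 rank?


rank(M(x)N) = rank(M)*rank(N)
7*36 = 252


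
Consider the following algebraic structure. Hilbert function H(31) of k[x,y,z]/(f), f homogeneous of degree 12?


C(33,2)-C(21,2)=528-210=318


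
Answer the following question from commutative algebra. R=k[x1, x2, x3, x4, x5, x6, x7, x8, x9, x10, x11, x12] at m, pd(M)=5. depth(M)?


pd+depth=depth(R)=12
depth=12-5=7


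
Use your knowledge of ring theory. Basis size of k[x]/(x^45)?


Basis: 1,x,...,x^44
dim=45


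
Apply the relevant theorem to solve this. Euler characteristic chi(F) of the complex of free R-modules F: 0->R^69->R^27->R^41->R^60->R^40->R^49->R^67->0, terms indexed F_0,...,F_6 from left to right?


chi = sum (-1)^i * rank:
(-1)^0*69=69
(-1)^1*27=-27
(-1)^2*41=41
(-1)^3*60=-60
(-1)^4*40=40
(-1)^5*49=-49
(-1)^6*67=67
chi=81


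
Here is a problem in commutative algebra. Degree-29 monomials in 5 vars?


C(d+n-1,n-1)=C(33,4)=40920


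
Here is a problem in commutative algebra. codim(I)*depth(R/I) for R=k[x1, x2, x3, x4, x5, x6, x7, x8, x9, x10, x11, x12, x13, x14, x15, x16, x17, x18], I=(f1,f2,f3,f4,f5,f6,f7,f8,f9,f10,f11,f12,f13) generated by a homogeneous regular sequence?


codim=13, depth=dim(R/I)=18-13=5
Product=13*5=65


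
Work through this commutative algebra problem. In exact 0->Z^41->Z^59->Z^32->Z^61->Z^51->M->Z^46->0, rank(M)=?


Alt sum=0:
(-1)^0*41 + (-1)^1*59 + (-1)^2*32 + (-1)^3*61 + (-1)^4*51 + (-1)^5*? + (-1)^6*46=0
rank(M)=50


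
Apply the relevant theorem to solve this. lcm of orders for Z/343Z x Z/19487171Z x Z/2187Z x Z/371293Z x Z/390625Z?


Exponent = lcm of the cyclic orders; pairwise coprime => product.
7^3*11^7*3^7*13^5*5^8=343*19487171*2187*371293*390625=2120159310567549423046875


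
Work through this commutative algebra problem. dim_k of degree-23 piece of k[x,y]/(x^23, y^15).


k[x,y], I = (x^23, y^15), d = 23
Need i < 23 and d-i < 15.
Range: 9 <= i <= 22.
H(23) = 14


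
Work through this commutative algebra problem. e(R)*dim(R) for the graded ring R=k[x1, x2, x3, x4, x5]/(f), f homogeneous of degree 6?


e(R)=deg(f)=6, dim(R)=5-1=4
e*dim=6*4=24


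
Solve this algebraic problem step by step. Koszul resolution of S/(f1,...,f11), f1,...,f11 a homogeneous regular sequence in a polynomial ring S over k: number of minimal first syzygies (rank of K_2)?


Regular sequence => Koszul complex is the minimal free resolution.
Syz_1 minimally generated by Koszul relations f_i*e_j - f_j*e_i (i<j): mu(Syz_1) = beta_2 = C(m,2) = m(m-1)/2
m=11
11*10/2 = 55


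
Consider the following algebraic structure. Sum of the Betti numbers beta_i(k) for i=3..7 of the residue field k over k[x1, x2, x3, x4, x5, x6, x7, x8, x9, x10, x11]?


Koszul resolution: beta_i(k)=C(n,i), n=11
C(11,3)=165, C(11,4)=330, C(11,5)=462, C(11,6)=462, C(11,7)=330
Sum=1749


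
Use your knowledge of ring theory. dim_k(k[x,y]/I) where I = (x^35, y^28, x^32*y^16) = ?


k[x,y]/I, I = (x^35, y^28, x^32*y^16)
Rect: 35x28=980. Corner: (35-32)x(28-16)=36.
dim = 980-36 = 944


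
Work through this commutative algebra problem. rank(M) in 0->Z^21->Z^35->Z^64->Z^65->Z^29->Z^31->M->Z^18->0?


Alt sum=0:
(-1)^0*21 + (-1)^1*35 + (-1)^2*64 + (-1)^3*65 + (-1)^4*29 + (-1)^5*31 + (-1)^6*? + (-1)^7*18=0
rank(M)=35


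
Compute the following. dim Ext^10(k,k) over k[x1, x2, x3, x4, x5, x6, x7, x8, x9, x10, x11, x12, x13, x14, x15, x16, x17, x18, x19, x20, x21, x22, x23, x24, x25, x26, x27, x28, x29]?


C(n,i)=C(29,10)=20030010


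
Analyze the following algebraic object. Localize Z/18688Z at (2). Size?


2-primary part: 18688=2^8*73
Size=2^8=256


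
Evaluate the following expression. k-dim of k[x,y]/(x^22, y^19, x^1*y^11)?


k[x,y]/I, I = (x^22, y^19, x^1*y^11)
Rect: 22x19=418. Corner: (22-1)x(19-11)=168.
dim = 418-168 = 250


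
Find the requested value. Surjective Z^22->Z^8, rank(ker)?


rank(ker) = 22-8 = 14


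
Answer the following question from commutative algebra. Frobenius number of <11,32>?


gcd(11,32)=1 => F=ab-a-b=11*32-11-32=352-43=309


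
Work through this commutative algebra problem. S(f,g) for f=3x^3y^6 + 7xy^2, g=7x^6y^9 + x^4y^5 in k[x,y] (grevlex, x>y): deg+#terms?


LT(f)=3x^3y^6, LT(g)=7x^6y^9
lcm(LM)=x^6y^9
S(f,g) (scaled by 21 to clear denominators) = 7x^3y^3*f - 3*g = 46x^4y^5
1 terms, deg 9.
9+1=10


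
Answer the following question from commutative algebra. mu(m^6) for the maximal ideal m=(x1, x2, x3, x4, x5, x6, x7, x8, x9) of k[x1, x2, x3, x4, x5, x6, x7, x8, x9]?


Graded Nakayama: mu(m^d) = dim_k (m^d/m^(d+1)) = #degree-6 monomials in 9 vars
C(n+d-1,d)=C(14,6)=3003


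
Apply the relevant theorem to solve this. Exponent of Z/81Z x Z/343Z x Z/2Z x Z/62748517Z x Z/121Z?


Exponent = lcm of the cyclic orders; pairwise coprime => product.
3^4*7^3*2^1*13^7*11^2=81*343*2*62748517*121=421888775570262


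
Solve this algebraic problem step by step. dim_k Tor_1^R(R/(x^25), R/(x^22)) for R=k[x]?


Tor_1(R/I,R/J)=(I cap J)/IJ=(x^25)/(x^47)
dim=47-25=min(25,22)=22


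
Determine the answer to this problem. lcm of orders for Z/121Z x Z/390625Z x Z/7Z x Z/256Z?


Exponent = lcm of the cyclic orders; pairwise coprime => product.
11^2*5^8*7^1*2^8=121*390625*7*256=84700000000


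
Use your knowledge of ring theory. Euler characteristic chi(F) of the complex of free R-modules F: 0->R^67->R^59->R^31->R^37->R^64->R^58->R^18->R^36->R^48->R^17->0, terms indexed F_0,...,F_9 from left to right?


chi = sum (-1)^i * rank:
(-1)^0*67=67
(-1)^1*59=-59
(-1)^2*31=31
(-1)^3*37=-37
(-1)^4*64=64
(-1)^5*58=-58
(-1)^6*18=18
(-1)^7*36=-36
(-1)^8*48=48
(-1)^9*17=-17
chi=21


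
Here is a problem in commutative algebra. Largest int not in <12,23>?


gcd(12,23)=1 => F=ab-a-b=12*23-12-23=276-35=241


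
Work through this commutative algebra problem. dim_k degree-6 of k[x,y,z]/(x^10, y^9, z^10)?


Need i<10, j<9, k<10 with i+j+k=6.
For each i, j ranges over max(0,6-i-9)..min(8,6-i):
  i=0: j in [0,6] -> 7
  i=1: j in [0,5] -> 6
  i=2: j in [0,4] -> 5
  i=3: j in [0,3] -> 4
  i=4: j in [0,2] -> 3
  i=5: j in [0,1] -> 2
  i=6: j in [0,0] -> 1
H(6) = 7+6+5+4+3+2+1 = 28


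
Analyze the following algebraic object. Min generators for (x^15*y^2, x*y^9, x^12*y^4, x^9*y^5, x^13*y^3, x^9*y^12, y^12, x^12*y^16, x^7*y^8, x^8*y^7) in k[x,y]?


Remove redundant (divisible by others).
x^9*y^12 redundant.
x^12*y^16 redundant.
Min: x^15*y^2, x^13*y^3, x^12*y^4, x^9*y^5, x^8*y^7, x^7*y^8, x*y^9, y^12
Count=8


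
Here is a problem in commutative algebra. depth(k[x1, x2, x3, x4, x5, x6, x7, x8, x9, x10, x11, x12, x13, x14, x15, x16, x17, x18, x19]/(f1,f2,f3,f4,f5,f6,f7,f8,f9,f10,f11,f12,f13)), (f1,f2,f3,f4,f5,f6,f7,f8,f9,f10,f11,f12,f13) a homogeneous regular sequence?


depth(R)=19
depth(R/I)=19-13=6


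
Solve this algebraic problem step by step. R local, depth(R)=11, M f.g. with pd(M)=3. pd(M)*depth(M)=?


pd+depth=11
depth=11-3=8
pd*depth=3*8=24


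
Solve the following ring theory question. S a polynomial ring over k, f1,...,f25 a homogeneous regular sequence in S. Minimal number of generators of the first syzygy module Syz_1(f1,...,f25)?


Regular sequence => Koszul complex is the minimal free resolution.
Syz_1 minimally generated by Koszul relations f_i*e_j - f_j*e_i (i<j): mu(Syz_1) = beta_2 = C(m,2) = m(m-1)/2
m=25
25*24/2 = 300


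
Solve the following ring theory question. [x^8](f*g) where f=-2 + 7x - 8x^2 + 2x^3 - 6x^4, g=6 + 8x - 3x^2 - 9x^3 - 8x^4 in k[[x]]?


[x^8] = sum a_i*b_j, i+j=8
  -6*-8=48
Sum=48


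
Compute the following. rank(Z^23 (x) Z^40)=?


rank(M(x)N) = rank(M)*rank(N)
23*40 = 920


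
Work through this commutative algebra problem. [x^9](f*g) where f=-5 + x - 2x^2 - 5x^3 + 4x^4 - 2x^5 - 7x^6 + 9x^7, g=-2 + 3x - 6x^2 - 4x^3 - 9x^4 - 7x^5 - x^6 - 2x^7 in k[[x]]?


[x^9] = sum a_i*b_j, i+j=9
  -2*-2=4
  -5*-1=5
  4*-7=-28
  -2*-9=18
  -7*-4=28
  9*-6=-54
Sum=-27


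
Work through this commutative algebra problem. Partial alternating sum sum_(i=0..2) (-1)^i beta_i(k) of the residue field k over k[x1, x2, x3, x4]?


Koszul resolution: beta_i(k)=C(n,i), n=4
sum_(i=0..p) (-1)^i C(n,i) = (-1)^p C(n-1,p)
(-1)^2*C(3,2) = (-1)^2*3 = 3


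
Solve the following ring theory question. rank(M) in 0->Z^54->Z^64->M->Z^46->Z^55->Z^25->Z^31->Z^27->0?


Alt sum=0:
(-1)^0*54 + (-1)^1*64 + (-1)^2*? + (-1)^3*46 + (-1)^4*55 + (-1)^5*25 + (-1)^6*31 + (-1)^7*27=0
rank(M)=22


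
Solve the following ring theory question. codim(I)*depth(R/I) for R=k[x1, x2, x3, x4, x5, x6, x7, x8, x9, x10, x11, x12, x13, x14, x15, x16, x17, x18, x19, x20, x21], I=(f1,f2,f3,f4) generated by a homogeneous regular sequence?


codim=4, depth=dim(R/I)=21-4=17
Product=4*17=68


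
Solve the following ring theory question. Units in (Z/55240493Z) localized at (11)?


Local ring = Z/161051Z.
phi(161051) = 11^4*(11-1) = 146410


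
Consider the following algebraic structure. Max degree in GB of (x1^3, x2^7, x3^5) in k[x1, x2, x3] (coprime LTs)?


Pure powers, coprime LTs => already GB.
Degrees: 3, 7, 5
Max=7


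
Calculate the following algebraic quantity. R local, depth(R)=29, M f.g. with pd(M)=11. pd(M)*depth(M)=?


pd+depth=29
depth=29-11=18
pd*depth=11*18=198


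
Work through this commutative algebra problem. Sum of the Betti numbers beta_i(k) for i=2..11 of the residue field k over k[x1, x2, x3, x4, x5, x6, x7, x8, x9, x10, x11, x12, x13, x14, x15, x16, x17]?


Koszul resolution: beta_i(k)=C(n,i), n=17
C(17,2)=136, C(17,3)=680, C(17,4)=2380, C(17,5)=6188, C(17,6)=12376, C(17,7)=19448, C(17,8)=24310, C(17,9)=24310, C(17,10)=19448, C(17,11)=12376
Sum=121652


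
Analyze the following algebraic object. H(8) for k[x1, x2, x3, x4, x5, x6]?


C(d+n-1,n-1)=C(13,5)=1287


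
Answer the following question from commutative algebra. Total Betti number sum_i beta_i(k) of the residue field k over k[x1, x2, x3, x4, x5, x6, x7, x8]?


Koszul resolution: beta_i(k)=C(n,i), n=8
sum_i C(8,i) = 2^8 = 256


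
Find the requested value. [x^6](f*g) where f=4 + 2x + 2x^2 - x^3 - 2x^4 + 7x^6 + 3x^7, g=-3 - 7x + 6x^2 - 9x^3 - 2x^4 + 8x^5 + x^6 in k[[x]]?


[x^6] = sum a_i*b_j, i+j=6
  4*1=4
  2*8=16
  2*-2=-4
  -1*-9=9
  -2*6=-12
  7*-3=-21
Sum=-8


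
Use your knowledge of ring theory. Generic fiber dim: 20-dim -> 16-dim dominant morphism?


dim(fiber)=dim(X)-dim(Y)=20-16=4


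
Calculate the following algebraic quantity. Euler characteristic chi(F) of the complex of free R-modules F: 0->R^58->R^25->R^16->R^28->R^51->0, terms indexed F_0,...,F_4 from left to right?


chi = sum (-1)^i * rank:
(-1)^0*58=58
(-1)^1*25=-25
(-1)^2*16=16
(-1)^3*28=-28
(-1)^4*51=51
chi=72


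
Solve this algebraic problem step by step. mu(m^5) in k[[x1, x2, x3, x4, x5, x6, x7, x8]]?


C(n+d-1,d)=C(12,5)=792


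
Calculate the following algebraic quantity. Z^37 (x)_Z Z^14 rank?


rank(M(x)N) = rank(M)*rank(N)
37*14 = 518


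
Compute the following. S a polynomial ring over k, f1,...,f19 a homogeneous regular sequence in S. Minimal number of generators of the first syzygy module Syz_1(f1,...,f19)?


Regular sequence => Koszul complex is the minimal free resolution.
Syz_1 minimally generated by Koszul relations f_i*e_j - f_j*e_i (i<j): mu(Syz_1) = beta_2 = C(m,2) = m(m-1)/2
m=19
19*18/2 = 171


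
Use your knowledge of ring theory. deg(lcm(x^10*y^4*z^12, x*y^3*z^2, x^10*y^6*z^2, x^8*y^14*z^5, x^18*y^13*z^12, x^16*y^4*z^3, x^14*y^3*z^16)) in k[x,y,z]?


lcm = componentwise max:
x: max(10,1,10,8,18,16,14)=18
y: max(4,3,6,14,13,4,3)=14
z: max(12,2,2,5,12,3,16)=16
Total=18+14+16=48


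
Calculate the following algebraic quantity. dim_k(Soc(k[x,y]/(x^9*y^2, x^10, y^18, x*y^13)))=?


Socle = ann(m) = span of standard monomials u with x*u, y*u in I (staircase corners).
Minimal generators: x^10, x^9*y^2, x*y^13, y^18
Corners: y^17, x^8y^12, x^9y
Socle dim=3


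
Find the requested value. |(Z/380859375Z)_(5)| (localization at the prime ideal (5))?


5-primary part: 380859375=5^10*39
Size=5^10=9765625


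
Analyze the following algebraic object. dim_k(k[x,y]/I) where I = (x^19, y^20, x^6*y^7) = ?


k[x,y]/I, I = (x^19, y^20, x^6*y^7)
Rect: 19x20=380. Corner: (19-6)x(20-7)=169.
dim = 380-169 = 211


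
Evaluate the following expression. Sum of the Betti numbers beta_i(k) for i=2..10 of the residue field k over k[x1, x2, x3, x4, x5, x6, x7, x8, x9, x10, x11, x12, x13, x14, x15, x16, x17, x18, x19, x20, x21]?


Koszul resolution: beta_i(k)=C(n,i), n=21
C(21,2)=210, C(21,3)=1330, C(21,4)=5985, C(21,5)=20349, C(21,6)=54264, C(21,7)=116280, C(21,8)=203490, C(21,9)=293930, C(21,10)=352716
Sum=1048554


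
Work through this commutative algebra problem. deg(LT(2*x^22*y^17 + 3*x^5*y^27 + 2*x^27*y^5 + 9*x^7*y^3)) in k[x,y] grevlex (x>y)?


LT: 2*x^22*y^17
deg_x=22, deg_y=17
Total=22+17=39


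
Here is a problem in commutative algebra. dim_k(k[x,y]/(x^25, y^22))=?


Basis: x^i*y^j, i<25, j<22
25*22=550


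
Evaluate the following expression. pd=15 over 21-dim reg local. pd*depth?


pd+depth=21
depth=21-15=6
pd*depth=15*6=90


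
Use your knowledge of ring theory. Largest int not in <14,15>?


gcd(14,15)=1 => F=ab-a-b=14*15-14-15=210-29=181


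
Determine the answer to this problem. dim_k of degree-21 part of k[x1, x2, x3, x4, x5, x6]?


C(d+n-1,n-1)=C(26,5)=65780


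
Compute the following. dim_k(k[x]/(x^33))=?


Basis: 1,x,...,x^32
dim=33


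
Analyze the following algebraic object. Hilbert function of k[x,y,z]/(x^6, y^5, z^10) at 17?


Need i<6, j<5, k<10 with i+j+k=17.
For each i, j ranges over max(0,17-i-9)..min(4,17-i):
  i=0: j in [8,4] -> 0
  i=1: j in [7,4] -> 0
  i=2: j in [6,4] -> 0
  i=3: j in [5,4] -> 0
  i=4: j in [4,4] -> 1
  i=5: j in [3,4] -> 2
H(17) = 0+0+0+0+1+2 = 3


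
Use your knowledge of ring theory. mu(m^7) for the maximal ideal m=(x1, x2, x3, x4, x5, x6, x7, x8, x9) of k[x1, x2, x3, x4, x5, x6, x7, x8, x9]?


Graded Nakayama: mu(m^d) = dim_k (m^d/m^(d+1)) = #degree-7 monomials in 9 vars
C(n+d-1,d)=C(15,7)=6435


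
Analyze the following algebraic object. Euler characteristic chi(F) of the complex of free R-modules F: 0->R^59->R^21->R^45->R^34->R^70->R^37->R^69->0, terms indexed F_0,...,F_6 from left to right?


chi = sum (-1)^i * rank:
(-1)^0*59=59
(-1)^1*21=-21
(-1)^2*45=45
(-1)^3*34=-34
(-1)^4*70=70
(-1)^5*37=-37
(-1)^6*69=69
chi=151


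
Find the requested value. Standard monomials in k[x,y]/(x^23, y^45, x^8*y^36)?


k[x,y]/I, I = (x^23, y^45, x^8*y^36)
Rect: 23x45=1035. Corner: (23-8)x(45-36)=135.
dim = 1035-135 = 900


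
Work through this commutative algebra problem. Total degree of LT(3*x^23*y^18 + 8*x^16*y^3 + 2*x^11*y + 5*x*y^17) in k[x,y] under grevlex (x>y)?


LT: 3*x^23*y^18
deg_x=23, deg_y=18
Total=23+18=41


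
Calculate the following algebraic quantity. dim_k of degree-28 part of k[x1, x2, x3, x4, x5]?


C(d+n-1,n-1)=C(32,4)=35960


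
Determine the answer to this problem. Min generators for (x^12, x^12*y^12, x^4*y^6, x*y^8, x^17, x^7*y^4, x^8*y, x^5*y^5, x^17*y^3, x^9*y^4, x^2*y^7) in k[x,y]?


Remove redundant (divisible by others).
x^17*y^3 redundant.
x^12*y^12 redundant.
x^17 redundant.
x^9*y^4 redundant.
Min: x^12, x^8*y, x^7*y^4, x^5*y^5, x^4*y^6, x^2*y^7, x*y^8
Count=7


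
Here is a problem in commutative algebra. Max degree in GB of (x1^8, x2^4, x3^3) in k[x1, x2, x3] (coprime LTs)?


Pure powers, coprime LTs => already GB.
Degrees: 8, 4, 3
Max=8


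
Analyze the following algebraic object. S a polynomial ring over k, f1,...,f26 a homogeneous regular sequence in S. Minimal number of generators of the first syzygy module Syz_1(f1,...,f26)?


Regular sequence => Koszul complex is the minimal free resolution.
Syz_1 minimally generated by Koszul relations f_i*e_j - f_j*e_i (i<j): mu(Syz_1) = beta_2 = C(m,2) = m(m-1)/2
m=26
26*25/2 = 325


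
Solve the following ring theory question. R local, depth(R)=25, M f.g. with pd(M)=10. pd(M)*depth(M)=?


pd+depth=25
depth=25-10=15
pd*depth=10*15=150


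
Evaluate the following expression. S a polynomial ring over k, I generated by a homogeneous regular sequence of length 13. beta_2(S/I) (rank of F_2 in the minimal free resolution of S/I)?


Regular sequence => Koszul complex is the minimal free resolution.
Syz_1 minimally generated by Koszul relations f_i*e_j - f_j*e_i (i<j): mu(Syz_1) = beta_2 = C(m,2) = m(m-1)/2
m=13
13*12/2 = 78


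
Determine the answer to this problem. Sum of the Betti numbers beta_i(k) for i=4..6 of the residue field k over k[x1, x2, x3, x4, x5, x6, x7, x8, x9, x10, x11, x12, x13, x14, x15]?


Koszul resolution: beta_i(k)=C(n,i), n=15
C(15,4)=1365, C(15,5)=3003, C(15,6)=5005
Sum=9373


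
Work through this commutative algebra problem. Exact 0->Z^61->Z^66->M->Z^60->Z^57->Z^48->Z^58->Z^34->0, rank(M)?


Alt sum=0:
(-1)^0*61 + (-1)^1*66 + (-1)^2*? + (-1)^3*60 + (-1)^4*57 + (-1)^5*48 + (-1)^6*58 + (-1)^7*34=0
rank(M)=32


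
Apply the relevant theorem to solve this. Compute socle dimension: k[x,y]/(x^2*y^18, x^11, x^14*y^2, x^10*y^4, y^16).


Socle = ann(m) = span of standard monomials u with x*u, y*u in I (staircase corners).
Redundant generators: x^14*y^2, x^2*y^18
Minimal generators: x^11, x^10*y^4, y^16
Corners: x^9y^15, x^10y^3
Socle dim=2


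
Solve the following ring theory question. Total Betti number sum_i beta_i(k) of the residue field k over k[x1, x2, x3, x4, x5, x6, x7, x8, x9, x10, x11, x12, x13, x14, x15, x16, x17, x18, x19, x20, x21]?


Koszul resolution: beta_i(k)=C(n,i), n=21
sum_i C(21,i) = 2^21 = 2097152


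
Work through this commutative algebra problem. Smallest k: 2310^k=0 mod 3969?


2310^k mod 3969:
k=1: 2310
k=2: 1764
k=3: 2646
k=4: 0
First zero at k = 4
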